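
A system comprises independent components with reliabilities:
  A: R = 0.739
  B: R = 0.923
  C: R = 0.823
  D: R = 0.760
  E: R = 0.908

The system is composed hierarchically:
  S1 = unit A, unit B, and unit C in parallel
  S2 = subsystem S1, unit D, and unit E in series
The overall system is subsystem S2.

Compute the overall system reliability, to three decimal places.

0.688

Parallel (A, B, and C): 1 − (1 − 0.73900)(1 − 0.92300)(1 − 0.82300) = 0.99644
Series ([0.99644], D, and E): 0.99644 × 0.76000 × 0.90800 = 0.688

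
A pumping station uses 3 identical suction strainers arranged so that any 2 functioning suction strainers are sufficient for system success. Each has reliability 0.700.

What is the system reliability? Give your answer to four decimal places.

R = Σ_{i=2}^{3} C(3,i) p^i (1−p)^{3−i} with p = 0.700
C(3,2)·0.700^2·0.300^1 = 0.441000
C(3,3)·0.700^3·0.300^0 = 0.343000
Sum = 0.7840

0.7840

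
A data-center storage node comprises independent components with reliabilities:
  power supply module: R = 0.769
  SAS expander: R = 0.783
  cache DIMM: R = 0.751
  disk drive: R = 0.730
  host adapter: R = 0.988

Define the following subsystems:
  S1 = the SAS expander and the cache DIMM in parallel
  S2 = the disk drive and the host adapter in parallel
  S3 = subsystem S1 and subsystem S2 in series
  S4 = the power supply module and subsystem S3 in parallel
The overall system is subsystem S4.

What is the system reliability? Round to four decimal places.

0.9868

Parallel (SAS expander and cache DIMM): 1 − (1 − 0.783000)(1 − 0.751000) = 0.945967
Parallel (disk drive and host adapter): 1 − (1 − 0.730000)(1 − 0.988000) = 0.996760
Series ([0.945967] and [0.996760]): 0.945967 × 0.996760 = 0.942902
Parallel (power supply module and [0.942902]): 1 − (1 − 0.769000)(1 − 0.942902) = 0.9868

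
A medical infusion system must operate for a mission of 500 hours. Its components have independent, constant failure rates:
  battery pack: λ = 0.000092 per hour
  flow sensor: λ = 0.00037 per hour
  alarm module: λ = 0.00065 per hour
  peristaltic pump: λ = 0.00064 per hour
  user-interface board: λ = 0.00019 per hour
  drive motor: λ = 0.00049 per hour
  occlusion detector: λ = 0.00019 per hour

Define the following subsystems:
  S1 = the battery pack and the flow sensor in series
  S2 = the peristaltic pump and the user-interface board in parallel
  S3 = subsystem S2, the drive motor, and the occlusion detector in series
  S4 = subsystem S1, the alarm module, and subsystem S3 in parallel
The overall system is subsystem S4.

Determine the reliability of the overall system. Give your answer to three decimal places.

R(battery pack) = exp(−0.000092 × 500) = 0.95504
R(flow sensor) = exp(−0.00037 × 500) = 0.83110
R(alarm module) = exp(−0.00065 × 500) = 0.72253
R(peristaltic pump) = exp(−0.00064 × 500) = 0.72615
R(user-interface board) = exp(−0.00019 × 500) = 0.90937
R(drive motor) = exp(−0.00049 × 500) = 0.78270
R(occlusion detector) = exp(−0.00019 × 500) = 0.90937
Series (battery pack and flow sensor): 0.95504 × 0.83110 = 0.79373
Parallel (peristaltic pump and user-interface board): 1 − (1 − 0.72615)(1 − 0.90937) = 0.97518
Series ([0.97518], drive motor, and occlusion detector): 0.97518 × 0.78270 × 0.90937 = 0.69410
Parallel ([0.79373], alarm module, and [0.69410]): 1 − (1 − 0.79373)(1 − 0.72253)(1 − 0.69410) = 0.982

0.982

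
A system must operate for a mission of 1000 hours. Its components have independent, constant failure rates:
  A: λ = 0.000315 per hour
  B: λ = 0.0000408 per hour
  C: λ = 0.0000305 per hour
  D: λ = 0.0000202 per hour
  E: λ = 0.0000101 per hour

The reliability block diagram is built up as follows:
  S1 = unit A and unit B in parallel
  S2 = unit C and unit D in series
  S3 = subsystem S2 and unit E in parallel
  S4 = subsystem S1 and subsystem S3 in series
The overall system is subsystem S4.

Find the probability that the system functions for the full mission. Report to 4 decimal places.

0.9887

R(A) = exp(−0.000315 × 1000) = 0.729789
R(B) = exp(−0.0000408 × 1000) = 0.960021
R(C) = exp(−0.0000305 × 1000) = 0.969960
R(D) = exp(−0.0000202 × 1000) = 0.980003
R(E) = exp(−0.0000101 × 1000) = 0.989951
Parallel (A and B): 1 − (1 − 0.729789)(1 − 0.960021) = 0.989197
Series (C and D): 0.969960 × 0.980003 = 0.950564
Parallel ([0.950564] and E): 1 − (1 − 0.950564)(1 − 0.989951) = 0.999503
Series ([0.989197] and [0.999503]): 0.989197 × 0.999503 = 0.9887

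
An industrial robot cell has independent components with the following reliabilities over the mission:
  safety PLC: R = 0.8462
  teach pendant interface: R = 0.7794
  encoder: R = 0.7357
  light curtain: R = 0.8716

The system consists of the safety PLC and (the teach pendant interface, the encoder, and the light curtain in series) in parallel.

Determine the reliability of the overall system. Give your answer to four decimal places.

Series (teach pendant interface, encoder, and light curtain): 0.779400 × 0.735700 × 0.871600 = 0.499779
Parallel (safety PLC and [0.499779]): 1 − (1 − 0.846200)(1 − 0.499779) = 0.9231

0.9231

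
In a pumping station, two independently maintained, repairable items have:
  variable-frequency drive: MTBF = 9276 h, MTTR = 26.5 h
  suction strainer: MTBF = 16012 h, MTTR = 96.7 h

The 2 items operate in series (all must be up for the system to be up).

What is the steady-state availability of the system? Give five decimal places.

A(variable-frequency drive) = MTBF/(MTBF+MTTR) = 9276/(9276+26.5) = 0.997151
A(suction strainer) = MTBF/(MTBF+MTTR) = 16012/(16012+96.7) = 0.993997
Series availability: 0.997151 × 0.993997 = 0.99117

0.99117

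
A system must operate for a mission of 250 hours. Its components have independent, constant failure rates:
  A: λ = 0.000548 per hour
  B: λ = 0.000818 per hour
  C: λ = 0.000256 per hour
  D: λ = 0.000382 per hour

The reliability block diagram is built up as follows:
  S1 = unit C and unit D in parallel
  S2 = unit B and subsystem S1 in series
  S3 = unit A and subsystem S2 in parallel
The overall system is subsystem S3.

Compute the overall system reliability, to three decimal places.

R(A) = exp(−0.000548 × 250) = 0.87197
R(B) = exp(−0.000818 × 250) = 0.81505
R(C) = exp(−0.000256 × 250) = 0.93800
R(D) = exp(−0.000382 × 250) = 0.90892
Parallel (C and D): 1 − (1 − 0.93800)(1 − 0.90892) = 0.99435
Series (B and [0.99435]): 0.81505 × 0.99435 = 0.81044
Parallel (A and [0.81044]): 1 − (1 − 0.87197)(1 − 0.81044) = 0.976

0.976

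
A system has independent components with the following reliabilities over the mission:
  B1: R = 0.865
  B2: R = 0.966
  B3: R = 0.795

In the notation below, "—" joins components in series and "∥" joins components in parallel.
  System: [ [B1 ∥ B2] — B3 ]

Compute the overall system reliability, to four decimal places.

Parallel (B1 and B2): 1 − (1 − 0.865000)(1 − 0.966000) = 0.995410
Series ([0.995410] and B3): 0.995410 × 0.795000 = 0.7914

0.7914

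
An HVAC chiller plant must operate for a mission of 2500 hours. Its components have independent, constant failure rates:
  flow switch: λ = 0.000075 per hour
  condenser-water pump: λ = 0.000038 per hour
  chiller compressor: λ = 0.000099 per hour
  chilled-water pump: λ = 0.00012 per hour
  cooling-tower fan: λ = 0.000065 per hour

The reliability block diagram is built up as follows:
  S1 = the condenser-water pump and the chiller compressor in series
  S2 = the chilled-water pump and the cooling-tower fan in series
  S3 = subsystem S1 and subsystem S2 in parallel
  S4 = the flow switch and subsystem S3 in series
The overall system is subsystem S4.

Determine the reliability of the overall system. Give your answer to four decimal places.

0.7400

R(flow switch) = exp(−0.000075 × 2500) = 0.829029
R(condenser-water pump) = exp(−0.000038 × 2500) = 0.909373
R(chiller compressor) = exp(−0.000099 × 2500) = 0.780750
R(chilled-water pump) = exp(−0.00012 × 2500) = 0.740818
R(cooling-tower fan) = exp(−0.000065 × 2500) = 0.850016
Series (condenser-water pump and chiller compressor): 0.909373 × 0.780750 = 0.709993
Series (chilled-water pump and cooling-tower fan): 0.740818 × 0.850016 = 0.629707
Parallel ([0.709993] and [0.629707]): 1 − (1 − 0.709993)(1 − 0.629707) = 0.892612
Series (flow switch and [0.892612]): 0.829029 × 0.892612 = 0.7400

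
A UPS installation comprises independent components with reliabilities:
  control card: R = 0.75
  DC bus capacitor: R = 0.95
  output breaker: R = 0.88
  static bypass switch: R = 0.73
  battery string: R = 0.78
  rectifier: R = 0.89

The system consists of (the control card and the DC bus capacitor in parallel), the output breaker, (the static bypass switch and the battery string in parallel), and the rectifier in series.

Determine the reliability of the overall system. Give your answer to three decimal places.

Parallel (control card and DC bus capacitor): 1 − (1 − 0.75000)(1 − 0.95000) = 0.98750
Parallel (static bypass switch and battery string): 1 − (1 − 0.73000)(1 − 0.78000) = 0.94060
Series ([0.98750], output breaker, [0.94060], and rectifier): 0.98750 × 0.88000 × 0.94060 × 0.89000 = 0.727

0.727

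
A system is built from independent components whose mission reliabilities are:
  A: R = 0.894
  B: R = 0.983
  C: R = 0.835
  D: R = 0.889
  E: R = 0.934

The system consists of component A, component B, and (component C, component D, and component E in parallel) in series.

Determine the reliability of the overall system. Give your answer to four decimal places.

Parallel (C, D, and E): 1 − (1 − 0.835000)(1 − 0.889000)(1 − 0.934000) = 0.998791
Series (A, B, and [0.998791]): 0.894000 × 0.983000 × 0.998791 = 0.8777

0.8777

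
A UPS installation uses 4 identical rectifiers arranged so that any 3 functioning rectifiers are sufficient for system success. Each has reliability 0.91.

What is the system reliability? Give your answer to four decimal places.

0.9570

R = Σ_{i=3}^{4} C(4,i) p^i (1−p)^{4−i} with p = 0.91
C(4,3)·0.91^3·0.09^1 = 0.271286
C(4,4)·0.91^4·0.09^0 = 0.685750
Sum = 0.9570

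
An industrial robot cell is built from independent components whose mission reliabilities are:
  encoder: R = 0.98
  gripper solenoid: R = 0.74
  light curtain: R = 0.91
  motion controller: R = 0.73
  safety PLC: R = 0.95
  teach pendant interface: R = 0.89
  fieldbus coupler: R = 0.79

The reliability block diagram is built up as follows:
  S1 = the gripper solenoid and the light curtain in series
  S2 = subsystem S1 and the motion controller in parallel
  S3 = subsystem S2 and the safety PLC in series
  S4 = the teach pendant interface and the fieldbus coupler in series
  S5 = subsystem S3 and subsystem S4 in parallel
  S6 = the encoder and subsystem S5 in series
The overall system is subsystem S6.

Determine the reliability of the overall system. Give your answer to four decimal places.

Series (gripper solenoid and light curtain): 0.740000 × 0.910000 = 0.673400
Parallel ([0.673400] and motion controller): 1 − (1 − 0.673400)(1 − 0.730000) = 0.911818
Series ([0.911818] and safety PLC): 0.911818 × 0.950000 = 0.866227
Series (teach pendant interface and fieldbus coupler): 0.890000 × 0.790000 = 0.703100
Parallel ([0.866227] and [0.703100]): 1 − (1 − 0.866227)(1 − 0.703100) = 0.960283
Series (encoder and [0.960283]): 0.980000 × 0.960283 = 0.9411

0.9411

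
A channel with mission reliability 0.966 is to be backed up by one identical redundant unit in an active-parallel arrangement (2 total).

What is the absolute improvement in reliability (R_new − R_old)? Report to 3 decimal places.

R_before = 0.966
R_after = 1 − (1 − 0.966)^2 = 0.999
ΔR = 0.999 − 0.966 = 0.033

0.033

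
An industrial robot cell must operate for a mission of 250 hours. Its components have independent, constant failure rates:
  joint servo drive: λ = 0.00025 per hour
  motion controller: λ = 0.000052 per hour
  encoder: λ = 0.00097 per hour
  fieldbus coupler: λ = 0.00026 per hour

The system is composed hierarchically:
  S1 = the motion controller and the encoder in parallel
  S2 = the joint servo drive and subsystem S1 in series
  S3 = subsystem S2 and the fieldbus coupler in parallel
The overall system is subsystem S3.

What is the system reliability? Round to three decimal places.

0.996

R(joint servo drive) = exp(−0.00025 × 250) = 0.93941
R(motion controller) = exp(−0.000052 × 250) = 0.98708
R(encoder) = exp(−0.00097 × 250) = 0.78466
R(fieldbus coupler) = exp(−0.00026 × 250) = 0.93707
Parallel (motion controller and encoder): 1 − (1 − 0.98708)(1 − 0.78466) = 0.99722
Series (joint servo drive and [0.99722]): 0.93941 × 0.99722 = 0.93680
Parallel ([0.93680] and fieldbus coupler): 1 − (1 − 0.93680)(1 − 0.93707) = 0.996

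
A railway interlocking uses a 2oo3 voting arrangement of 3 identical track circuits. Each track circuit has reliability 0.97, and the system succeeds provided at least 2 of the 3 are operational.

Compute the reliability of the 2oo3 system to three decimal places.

R = Σ_{i=2}^{3} C(3,i) p^i (1−p)^{3−i} with p = 0.97
C(3,2)·0.97^2·0.03^1 = 0.08468
C(3,3)·0.97^3·0.03^0 = 0.91267
Sum = 0.997

0.997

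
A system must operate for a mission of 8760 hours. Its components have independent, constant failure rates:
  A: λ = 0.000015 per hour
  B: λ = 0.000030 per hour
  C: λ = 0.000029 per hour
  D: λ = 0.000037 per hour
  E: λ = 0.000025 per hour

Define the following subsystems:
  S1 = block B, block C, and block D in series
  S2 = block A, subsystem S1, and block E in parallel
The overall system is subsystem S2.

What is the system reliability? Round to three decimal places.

R(A) = exp(−0.000015 × 8760) = 0.87687
R(B) = exp(−0.000030 × 8760) = 0.76890
R(C) = exp(−0.000029 × 8760) = 0.77566
R(D) = exp(−0.000037 × 8760) = 0.72316
R(E) = exp(−0.000025 × 8760) = 0.80332
Series (B, C, and D): 0.76890 × 0.77566 × 0.72316 = 0.43130
Parallel (A, [0.43130], and E): 1 − (1 − 0.87687)(1 − 0.43130)(1 − 0.80332) = 0.986

0.986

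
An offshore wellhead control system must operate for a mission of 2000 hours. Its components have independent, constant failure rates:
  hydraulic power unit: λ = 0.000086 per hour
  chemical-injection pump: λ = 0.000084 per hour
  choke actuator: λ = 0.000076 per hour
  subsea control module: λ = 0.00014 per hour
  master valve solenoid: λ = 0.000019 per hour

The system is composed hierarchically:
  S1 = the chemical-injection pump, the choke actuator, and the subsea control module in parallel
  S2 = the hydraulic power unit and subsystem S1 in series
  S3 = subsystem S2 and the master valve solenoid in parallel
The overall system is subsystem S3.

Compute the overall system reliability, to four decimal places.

R(hydraulic power unit) = exp(−0.000086 × 2000) = 0.841979
R(chemical-injection pump) = exp(−0.000084 × 2000) = 0.845354
R(choke actuator) = exp(−0.000076 × 2000) = 0.858988
R(subsea control module) = exp(−0.00014 × 2000) = 0.755784
R(master valve solenoid) = exp(−0.000019 × 2000) = 0.962713
Parallel (chemical-injection pump, choke actuator, and subsea control module): 1 − (1 − 0.845354)(1 − 0.858988)(1 − 0.755784) = 0.994674
Series (hydraulic power unit and [0.994674]): 0.841979 × 0.994674 = 0.837495
Parallel ([0.837495] and master valve solenoid): 1 − (1 − 0.837495)(1 − 0.962713) = 0.9939

0.9939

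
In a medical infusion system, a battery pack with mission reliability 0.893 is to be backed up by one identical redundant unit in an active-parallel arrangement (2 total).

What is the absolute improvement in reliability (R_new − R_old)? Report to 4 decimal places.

0.0956

R_before = 0.893
R_after = 1 − (1 − 0.893)^2 = 0.9886
ΔR = 0.9886 − 0.893 = 0.0956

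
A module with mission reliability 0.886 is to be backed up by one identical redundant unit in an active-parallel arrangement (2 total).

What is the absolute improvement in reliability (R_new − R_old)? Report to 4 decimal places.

0.1010

R_before = 0.886
R_after = 1 − (1 − 0.886)^2 = 0.9870
ΔR = 0.9870 − 0.886 = 0.1010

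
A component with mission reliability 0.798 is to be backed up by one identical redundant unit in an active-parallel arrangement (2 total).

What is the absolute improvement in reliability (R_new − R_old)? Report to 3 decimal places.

0.161

R_before = 0.798
R_after = 1 − (1 − 0.798)^2 = 0.959
ΔR = 0.959 − 0.798 = 0.161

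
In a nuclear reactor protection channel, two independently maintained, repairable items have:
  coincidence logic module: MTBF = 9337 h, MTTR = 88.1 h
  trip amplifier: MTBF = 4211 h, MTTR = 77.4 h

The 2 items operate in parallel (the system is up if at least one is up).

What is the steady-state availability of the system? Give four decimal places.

0.9998

A(coincidence logic module) = MTBF/(MTBF+MTTR) = 9337/(9337+88.1) = 0.990653
A(trip amplifier) = MTBF/(MTBF+MTTR) = 4211/(4211+77.4) = 0.981951
Parallel availability: 1 − (1 − 0.990653)(1 − 0.981951) = 0.9998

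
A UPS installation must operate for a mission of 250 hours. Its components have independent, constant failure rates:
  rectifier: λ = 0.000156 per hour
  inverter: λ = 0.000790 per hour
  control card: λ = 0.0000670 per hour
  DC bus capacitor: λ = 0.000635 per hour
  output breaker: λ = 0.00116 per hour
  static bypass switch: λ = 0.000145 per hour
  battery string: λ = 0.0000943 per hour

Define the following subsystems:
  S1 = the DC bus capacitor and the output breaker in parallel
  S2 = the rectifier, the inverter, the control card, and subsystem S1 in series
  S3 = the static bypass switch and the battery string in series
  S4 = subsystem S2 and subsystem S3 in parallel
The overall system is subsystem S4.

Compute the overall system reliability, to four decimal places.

R(rectifier) = exp(−0.000156 × 250) = 0.961751
R(inverter) = exp(−0.000790 × 250) = 0.820780
R(control card) = exp(−0.0000670 × 250) = 0.983390
R(DC bus capacitor) = exp(−0.000635 × 250) = 0.853210
R(output breaker) = exp(−0.00116 × 250) = 0.748264
R(static bypass switch) = exp(−0.000145 × 250) = 0.964399
R(battery string) = exp(−0.0000943 × 250) = 0.976701
Parallel (DC bus capacitor and output breaker): 1 − (1 − 0.853210)(1 − 0.748264) = 0.963048
Series (rectifier, inverter, control card, and [0.963048]): 0.961751 × 0.820780 × 0.983390 × 0.963048 = 0.747589
Series (static bypass switch and battery string): 0.964399 × 0.976701 = 0.941929
Parallel ([0.747589] and [0.941929]): 1 − (1 − 0.747589)(1 − 0.941929) = 0.9853

0.9853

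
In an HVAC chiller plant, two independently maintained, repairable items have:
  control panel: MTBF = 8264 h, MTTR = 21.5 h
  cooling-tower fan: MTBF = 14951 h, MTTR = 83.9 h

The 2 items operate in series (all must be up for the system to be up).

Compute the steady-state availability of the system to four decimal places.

0.9918

A(control panel) = MTBF/(MTBF+MTTR) = 8264/(8264+21.5) = 0.997405
A(cooling-tower fan) = MTBF/(MTBF+MTTR) = 14951/(14951+83.9) = 0.994420
Series availability: 0.997405 × 0.994420 = 0.9918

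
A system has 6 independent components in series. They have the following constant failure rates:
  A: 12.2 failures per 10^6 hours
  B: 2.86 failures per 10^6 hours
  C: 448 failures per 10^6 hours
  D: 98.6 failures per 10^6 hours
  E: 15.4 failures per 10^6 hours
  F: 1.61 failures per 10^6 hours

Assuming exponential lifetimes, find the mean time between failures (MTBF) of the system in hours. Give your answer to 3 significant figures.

Series of exponential components: λ_sys = Σ λ_i
λ_sys = 0.0000122 + 0.00000286 + 0.000448 + 0.0000986 + 0.0000154 + 0.00000161 = 5.7867e-04 /h
MTBF = 1 / λ_sys = 1730 h

1730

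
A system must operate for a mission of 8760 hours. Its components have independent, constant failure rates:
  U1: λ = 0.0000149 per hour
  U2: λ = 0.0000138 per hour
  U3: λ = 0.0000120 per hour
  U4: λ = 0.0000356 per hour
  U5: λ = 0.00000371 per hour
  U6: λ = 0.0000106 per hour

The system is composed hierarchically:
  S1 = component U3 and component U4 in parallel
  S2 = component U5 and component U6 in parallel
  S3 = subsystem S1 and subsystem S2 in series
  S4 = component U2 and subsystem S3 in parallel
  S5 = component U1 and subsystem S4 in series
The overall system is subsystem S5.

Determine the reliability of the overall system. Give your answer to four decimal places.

0.8747

R(U1) = exp(−0.0000149 × 8760) = 0.877635
R(U2) = exp(−0.0000138 × 8760) = 0.886133
R(U3) = exp(−0.0000120 × 8760) = 0.900216
R(U4) = exp(−0.0000356 × 8760) = 0.732087
R(U5) = exp(−0.00000371 × 8760) = 0.968023
R(U6) = exp(−0.0000106 × 8760) = 0.911325
Parallel (U3 and U4): 1 − (1 − 0.900216)(1 − 0.732087) = 0.973267
Parallel (U5 and U6): 1 − (1 − 0.968023)(1 − 0.911325) = 0.997164
Series ([0.973267] and [0.997164]): 0.973267 × 0.997164 = 0.970507
Parallel (U2 and [0.970507]): 1 − (1 − 0.886133)(1 − 0.970507) = 0.996642
Series (U1 and [0.996642]): 0.877635 × 0.996642 = 0.8747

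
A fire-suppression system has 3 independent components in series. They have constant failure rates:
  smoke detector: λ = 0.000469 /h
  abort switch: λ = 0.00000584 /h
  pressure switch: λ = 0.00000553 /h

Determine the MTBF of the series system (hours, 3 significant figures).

Series of exponential components: λ_sys = Σ λ_i
λ_sys = 0.000469 + 0.00000584 + 0.00000553 = 4.8037e-04 /h
MTBF = 1 / λ_sys = 2080 h

2080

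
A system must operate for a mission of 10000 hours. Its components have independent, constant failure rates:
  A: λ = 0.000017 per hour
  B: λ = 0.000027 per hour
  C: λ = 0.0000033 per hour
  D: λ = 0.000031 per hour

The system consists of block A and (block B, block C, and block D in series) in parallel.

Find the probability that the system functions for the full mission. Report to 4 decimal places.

R(A) = exp(−0.000017 × 10000) = 0.843665
R(B) = exp(−0.000027 × 10000) = 0.763379
R(C) = exp(−0.0000033 × 10000) = 0.967539
R(D) = exp(−0.000031 × 10000) = 0.733447
Series (B, C, and D): 0.763379 × 0.967539 × 0.733447 = 0.541723
Parallel (A and [0.541723]): 1 − (1 − 0.843665)(1 − 0.541723) = 0.9284

0.9284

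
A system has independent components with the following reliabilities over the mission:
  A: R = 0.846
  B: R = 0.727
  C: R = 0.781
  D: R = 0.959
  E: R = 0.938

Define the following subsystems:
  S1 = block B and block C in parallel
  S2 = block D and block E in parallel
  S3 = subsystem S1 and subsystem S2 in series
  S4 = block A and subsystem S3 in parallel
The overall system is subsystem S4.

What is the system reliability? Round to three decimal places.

Parallel (B and C): 1 − (1 − 0.72700)(1 − 0.78100) = 0.94021
Parallel (D and E): 1 − (1 − 0.95900)(1 − 0.93800) = 0.99746
Series ([0.94021] and [0.99746]): 0.94021 × 0.99746 = 0.93782
Parallel (A and [0.93782]): 1 − (1 − 0.84600)(1 − 0.93782) = 0.990

0.990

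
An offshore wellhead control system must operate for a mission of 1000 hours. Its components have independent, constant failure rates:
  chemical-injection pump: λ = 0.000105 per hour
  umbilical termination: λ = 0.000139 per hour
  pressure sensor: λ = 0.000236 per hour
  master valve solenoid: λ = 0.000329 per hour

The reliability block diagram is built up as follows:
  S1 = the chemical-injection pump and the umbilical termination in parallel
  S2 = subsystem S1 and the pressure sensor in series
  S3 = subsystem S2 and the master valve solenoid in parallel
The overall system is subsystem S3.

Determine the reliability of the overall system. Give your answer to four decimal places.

R(chemical-injection pump) = exp(−0.000105 × 1000) = 0.900325
R(umbilical termination) = exp(−0.000139 × 1000) = 0.870228
R(pressure sensor) = exp(−0.000236 × 1000) = 0.789781
R(master valve solenoid) = exp(−0.000329 × 1000) = 0.719643
Parallel (chemical-injection pump and umbilical termination): 1 − (1 − 0.900325)(1 − 0.870228) = 0.987065
Series ([0.987065] and pressure sensor): 0.987065 × 0.789781 = 0.779565
Parallel ([0.779565] and master valve solenoid): 1 − (1 − 0.779565)(1 − 0.719643) = 0.9382

0.9382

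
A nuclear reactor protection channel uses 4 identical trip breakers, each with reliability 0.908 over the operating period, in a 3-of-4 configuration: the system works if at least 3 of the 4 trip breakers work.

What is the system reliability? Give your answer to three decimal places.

R = Σ_{i=3}^{4} C(4,i) p^i (1−p)^{4−i} with p = 0.908
C(4,3)·0.908^3·0.092^1 = 0.27549
C(4,4)·0.908^4·0.092^0 = 0.67974
Sum = 0.955

0.955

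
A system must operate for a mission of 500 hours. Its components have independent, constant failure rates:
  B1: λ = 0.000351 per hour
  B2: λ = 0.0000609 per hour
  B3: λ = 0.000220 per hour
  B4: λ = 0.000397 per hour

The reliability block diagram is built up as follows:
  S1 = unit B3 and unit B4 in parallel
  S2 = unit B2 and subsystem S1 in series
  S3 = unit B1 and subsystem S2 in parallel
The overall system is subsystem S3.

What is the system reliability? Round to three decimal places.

R(B1) = exp(−0.000351 × 500) = 0.83904
R(B2) = exp(−0.0000609 × 500) = 0.97001
R(B3) = exp(−0.000220 × 500) = 0.89583
R(B4) = exp(−0.000397 × 500) = 0.81996
Parallel (B3 and B4): 1 − (1 − 0.89583)(1 − 0.81996) = 0.98125
Series (B2 and [0.98125]): 0.97001 × 0.98125 = 0.95182
Parallel (B1 and [0.95182]): 1 − (1 − 0.83904)(1 − 0.95182) = 0.992

0.992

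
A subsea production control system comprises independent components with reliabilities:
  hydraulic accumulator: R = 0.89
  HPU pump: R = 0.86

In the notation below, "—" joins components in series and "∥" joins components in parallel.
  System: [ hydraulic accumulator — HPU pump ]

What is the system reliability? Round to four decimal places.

Series (hydraulic accumulator and HPU pump): 0.890000 × 0.860000 = 0.7654

0.7654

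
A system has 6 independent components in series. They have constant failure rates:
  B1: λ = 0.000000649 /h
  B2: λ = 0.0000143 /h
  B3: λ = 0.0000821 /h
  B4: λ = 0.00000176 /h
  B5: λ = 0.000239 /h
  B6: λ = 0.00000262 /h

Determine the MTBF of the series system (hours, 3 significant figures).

2940

Series of exponential components: λ_sys = Σ λ_i
λ_sys = 0.000000649 + 0.0000143 + 0.0000821 + 0.00000176 + 0.000239 + 0.00000262 = 3.4043e-04 /h
MTBF = 1 / λ_sys = 2940 h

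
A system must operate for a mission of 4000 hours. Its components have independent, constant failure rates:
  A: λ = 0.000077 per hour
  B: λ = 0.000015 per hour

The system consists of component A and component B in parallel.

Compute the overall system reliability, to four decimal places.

0.9846

R(A) = exp(−0.000077 × 4000) = 0.734915
R(B) = exp(−0.000015 × 4000) = 0.941765
Parallel (A and B): 1 − (1 − 0.734915)(1 − 0.941765) = 0.9846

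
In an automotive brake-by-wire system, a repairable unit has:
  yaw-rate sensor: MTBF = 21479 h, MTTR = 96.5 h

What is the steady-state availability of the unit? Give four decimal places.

A(yaw-rate sensor) = MTBF/(MTBF+MTTR) = 21479/(21479+96.5) = 0.9955

0.9955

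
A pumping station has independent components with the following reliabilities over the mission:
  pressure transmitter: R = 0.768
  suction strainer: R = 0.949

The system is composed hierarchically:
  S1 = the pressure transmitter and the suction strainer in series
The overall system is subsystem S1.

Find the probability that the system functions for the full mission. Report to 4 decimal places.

Series (pressure transmitter and suction strainer): 0.768000 × 0.949000 = 0.7288

0.7288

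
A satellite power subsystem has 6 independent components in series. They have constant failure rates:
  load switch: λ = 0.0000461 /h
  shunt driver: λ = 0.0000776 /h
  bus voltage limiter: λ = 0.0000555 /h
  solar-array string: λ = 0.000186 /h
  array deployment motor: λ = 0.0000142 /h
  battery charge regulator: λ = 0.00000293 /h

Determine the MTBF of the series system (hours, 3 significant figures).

Series of exponential components: λ_sys = Σ λ_i
λ_sys = 0.0000461 + 0.0000776 + 0.0000555 + 0.000186 + 0.0000142 + 0.00000293 = 3.8233e-04 /h
MTBF = 1 / λ_sys = 2620 h

2620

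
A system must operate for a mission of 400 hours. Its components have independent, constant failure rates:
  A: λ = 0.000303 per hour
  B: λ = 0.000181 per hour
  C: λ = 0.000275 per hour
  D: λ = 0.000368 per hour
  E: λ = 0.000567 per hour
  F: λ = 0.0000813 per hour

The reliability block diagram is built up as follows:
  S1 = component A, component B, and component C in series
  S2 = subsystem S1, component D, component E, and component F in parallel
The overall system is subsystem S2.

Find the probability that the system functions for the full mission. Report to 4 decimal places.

R(A) = exp(−0.000303 × 400) = 0.885857
R(B) = exp(−0.000181 × 400) = 0.930159
R(C) = exp(−0.000275 × 400) = 0.895834
R(D) = exp(−0.000368 × 400) = 0.863121
R(E) = exp(−0.000567 × 400) = 0.797080
R(F) = exp(−0.0000813 × 400) = 0.968003
Series (A, B, and C): 0.885857 × 0.930159 × 0.895834 = 0.738156
Parallel ([0.738156], D, E, and F): 1 − (1 − 0.738156)(1 − 0.863121)(1 − 0.797080)(1 − 0.968003) = 0.9998

0.9998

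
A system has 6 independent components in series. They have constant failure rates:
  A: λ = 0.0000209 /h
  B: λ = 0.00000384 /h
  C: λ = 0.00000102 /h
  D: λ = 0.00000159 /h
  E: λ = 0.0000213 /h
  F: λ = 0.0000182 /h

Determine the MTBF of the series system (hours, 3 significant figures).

15000

Series of exponential components: λ_sys = Σ λ_i
λ_sys = 0.0000209 + 0.00000384 + 0.00000102 + 0.00000159 + 0.0000213 + 0.0000182 = 6.6850e-05 /h
MTBF = 1 / λ_sys = 15000 h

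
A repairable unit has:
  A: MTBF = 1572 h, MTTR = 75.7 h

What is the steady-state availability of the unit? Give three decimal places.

A(A) = MTBF/(MTBF+MTTR) = 1572/(1572+75.7) = 0.954

0.954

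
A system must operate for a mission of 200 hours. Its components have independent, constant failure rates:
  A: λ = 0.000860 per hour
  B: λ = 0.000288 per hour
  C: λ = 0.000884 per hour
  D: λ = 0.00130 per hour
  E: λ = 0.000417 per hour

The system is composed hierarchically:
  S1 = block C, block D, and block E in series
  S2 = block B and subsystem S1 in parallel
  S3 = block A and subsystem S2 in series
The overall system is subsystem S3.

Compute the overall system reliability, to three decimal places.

R(A) = exp(−0.000860 × 200) = 0.84198
R(B) = exp(−0.000288 × 200) = 0.94403
R(C) = exp(−0.000884 × 200) = 0.83795
R(D) = exp(−0.00130 × 200) = 0.77105
R(E) = exp(−0.000417 × 200) = 0.91998
Series (C, D, and E): 0.83795 × 0.77105 × 0.91998 = 0.59440
Parallel (B and [0.59440]): 1 − (1 − 0.94403)(1 − 0.59440) = 0.97730
Series (A and [0.97730]): 0.84198 × 0.97730 = 0.823

0.823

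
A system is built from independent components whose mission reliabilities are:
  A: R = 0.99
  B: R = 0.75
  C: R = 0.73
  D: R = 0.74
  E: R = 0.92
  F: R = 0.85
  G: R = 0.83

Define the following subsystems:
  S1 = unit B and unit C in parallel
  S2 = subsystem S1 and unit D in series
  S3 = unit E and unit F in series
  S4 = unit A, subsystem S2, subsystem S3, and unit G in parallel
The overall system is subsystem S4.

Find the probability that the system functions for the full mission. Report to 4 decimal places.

0.9999

Parallel (B and C): 1 − (1 − 0.750000)(1 − 0.730000) = 0.932500
Series ([0.932500] and D): 0.932500 × 0.740000 = 0.690050
Series (E and F): 0.920000 × 0.850000 = 0.782000
Parallel (A, [0.690050], [0.782000], and G): 1 − (1 − 0.990000)(1 − 0.690050)(1 − 0.782000)(1 − 0.830000) = 0.9999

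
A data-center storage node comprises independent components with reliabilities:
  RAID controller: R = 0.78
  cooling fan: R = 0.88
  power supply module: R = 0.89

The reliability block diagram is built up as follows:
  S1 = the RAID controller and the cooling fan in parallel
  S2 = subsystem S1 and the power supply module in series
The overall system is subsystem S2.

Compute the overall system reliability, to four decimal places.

Parallel (RAID controller and cooling fan): 1 − (1 − 0.780000)(1 − 0.880000) = 0.973600
Series ([0.973600] and power supply module): 0.973600 × 0.890000 = 0.8665

0.8665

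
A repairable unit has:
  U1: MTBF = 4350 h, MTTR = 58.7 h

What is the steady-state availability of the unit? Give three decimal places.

0.987

A(U1) = MTBF/(MTBF+MTTR) = 4350/(4350+58.7) = 0.987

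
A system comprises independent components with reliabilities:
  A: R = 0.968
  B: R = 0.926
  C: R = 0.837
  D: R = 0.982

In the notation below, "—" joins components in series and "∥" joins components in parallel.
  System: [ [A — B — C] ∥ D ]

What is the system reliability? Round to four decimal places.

0.9955

Series (A, B, and C): 0.968000 × 0.926000 × 0.837000 = 0.750260
Parallel ([0.750260] and D): 1 − (1 − 0.750260)(1 − 0.982000) = 0.9955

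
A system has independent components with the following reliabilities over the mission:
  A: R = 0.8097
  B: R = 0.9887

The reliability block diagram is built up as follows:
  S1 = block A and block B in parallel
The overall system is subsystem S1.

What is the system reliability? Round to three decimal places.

0.998

Parallel (A and B): 1 − (1 − 0.80970)(1 − 0.98870) = 0.998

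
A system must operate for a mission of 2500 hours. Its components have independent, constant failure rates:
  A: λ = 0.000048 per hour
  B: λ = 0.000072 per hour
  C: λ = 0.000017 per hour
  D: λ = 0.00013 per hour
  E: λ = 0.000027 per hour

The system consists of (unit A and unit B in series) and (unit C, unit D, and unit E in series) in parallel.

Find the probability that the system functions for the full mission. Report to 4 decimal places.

R(A) = exp(−0.000048 × 2500) = 0.886920
R(B) = exp(−0.000072 × 2500) = 0.835270
R(C) = exp(−0.000017 × 2500) = 0.958390
R(D) = exp(−0.00013 × 2500) = 0.722527
R(E) = exp(−0.000027 × 2500) = 0.934728
Series (A and B): 0.886920 × 0.835270 = 0.740818
Series (C, D, and E): 0.958390 × 0.722527 × 0.934728 = 0.647264
Parallel ([0.740818] and [0.647264]): 1 − (1 − 0.740818)(1 − 0.647264) = 0.9086

0.9086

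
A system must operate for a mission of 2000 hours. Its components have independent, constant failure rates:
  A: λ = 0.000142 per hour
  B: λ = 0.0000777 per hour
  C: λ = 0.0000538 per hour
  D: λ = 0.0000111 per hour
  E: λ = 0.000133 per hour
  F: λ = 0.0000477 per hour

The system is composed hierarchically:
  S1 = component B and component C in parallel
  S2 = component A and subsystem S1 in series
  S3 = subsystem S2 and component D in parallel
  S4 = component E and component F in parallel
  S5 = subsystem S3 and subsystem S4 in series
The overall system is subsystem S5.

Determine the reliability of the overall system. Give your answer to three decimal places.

R(A) = exp(−0.000142 × 2000) = 0.75277
R(B) = exp(−0.0000777 × 2000) = 0.85607
R(C) = exp(−0.0000538 × 2000) = 0.89799
R(D) = exp(−0.0000111 × 2000) = 0.97804
R(E) = exp(−0.000133 × 2000) = 0.76644
R(F) = exp(−0.0000477 × 2000) = 0.90901
Parallel (B and C): 1 − (1 − 0.85607)(1 − 0.89799) = 0.98532
Series (A and [0.98532]): 0.75277 × 0.98532 = 0.74172
Parallel ([0.74172] and D): 1 − (1 − 0.74172)(1 − 0.97804) = 0.99433
Parallel (E and F): 1 − (1 − 0.76644)(1 − 0.90901) = 0.97875
Series ([0.99433] and [0.97875]): 0.99433 × 0.97875 = 0.973

0.973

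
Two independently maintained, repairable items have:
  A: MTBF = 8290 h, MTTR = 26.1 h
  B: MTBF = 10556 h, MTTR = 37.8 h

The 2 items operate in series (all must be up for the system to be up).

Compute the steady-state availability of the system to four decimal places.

0.9933

A(A) = MTBF/(MTBF+MTTR) = 8290/(8290+26.1) = 0.996862
A(B) = MTBF/(MTBF+MTTR) = 10556/(10556+37.8) = 0.996432
Series availability: 0.996862 × 0.996432 = 0.9933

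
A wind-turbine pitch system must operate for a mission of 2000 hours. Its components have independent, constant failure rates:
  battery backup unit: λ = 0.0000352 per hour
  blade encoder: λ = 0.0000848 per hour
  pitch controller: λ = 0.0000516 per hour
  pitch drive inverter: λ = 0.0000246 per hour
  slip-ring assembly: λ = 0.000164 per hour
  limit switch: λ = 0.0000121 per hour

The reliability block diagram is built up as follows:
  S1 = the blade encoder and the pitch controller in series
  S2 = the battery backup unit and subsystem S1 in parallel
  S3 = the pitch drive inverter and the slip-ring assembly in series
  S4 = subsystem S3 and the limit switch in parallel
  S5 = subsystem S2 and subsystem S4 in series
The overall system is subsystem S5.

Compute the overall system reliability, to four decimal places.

0.9764

R(battery backup unit) = exp(−0.0000352 × 2000) = 0.932021
R(blade encoder) = exp(−0.0000848 × 2000) = 0.844002
R(pitch controller) = exp(−0.0000516 × 2000) = 0.901947
R(pitch drive inverter) = exp(−0.0000246 × 2000) = 0.951991
R(slip-ring assembly) = exp(−0.000164 × 2000) = 0.720363
R(limit switch) = exp(−0.0000121 × 2000) = 0.976090
Series (blade encoder and pitch controller): 0.844002 × 0.901947 = 0.761245
Parallel (battery backup unit and [0.761245]): 1 − (1 − 0.932021)(1 − 0.761245) = 0.983770
Series (pitch drive inverter and slip-ring assembly): 0.951991 × 0.720363 = 0.685779
Parallel ([0.685779] and limit switch): 1 − (1 − 0.685779)(1 − 0.976090) = 0.992487
Series ([0.983770] and [0.992487]): 0.983770 × 0.992487 = 0.9764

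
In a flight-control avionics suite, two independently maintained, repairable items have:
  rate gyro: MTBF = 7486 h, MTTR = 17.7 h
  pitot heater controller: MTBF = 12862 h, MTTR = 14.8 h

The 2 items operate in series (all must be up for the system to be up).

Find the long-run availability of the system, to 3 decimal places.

A(rate gyro) = MTBF/(MTBF+MTTR) = 7486/(7486+17.7) = 0.997641
A(pitot heater controller) = MTBF/(MTBF+MTTR) = 12862/(12862+14.8) = 0.998851
Series availability: 0.997641 × 0.998851 = 0.996

0.996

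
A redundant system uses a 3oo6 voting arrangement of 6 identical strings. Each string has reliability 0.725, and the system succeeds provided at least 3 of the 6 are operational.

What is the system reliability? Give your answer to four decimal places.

0.9476

R = Σ_{i=3}^{6} C(6,i) p^i (1−p)^{6−i} with p = 0.725
C(6,3)·0.725^3·0.275^3 = 0.158505
C(6,4)·0.725^4·0.275^2 = 0.313407
C(6,5)·0.725^5·0.275^1 = 0.330502
C(6,6)·0.725^6·0.275^0 = 0.145221
Sum = 0.9476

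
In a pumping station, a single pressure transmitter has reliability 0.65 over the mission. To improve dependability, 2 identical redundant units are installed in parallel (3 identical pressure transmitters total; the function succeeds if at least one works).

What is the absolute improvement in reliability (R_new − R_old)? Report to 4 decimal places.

R_before = 0.65
R_after = 1 − (1 − 0.65)^3 = 0.9571
ΔR = 0.9571 − 0.65 = 0.3071

0.3071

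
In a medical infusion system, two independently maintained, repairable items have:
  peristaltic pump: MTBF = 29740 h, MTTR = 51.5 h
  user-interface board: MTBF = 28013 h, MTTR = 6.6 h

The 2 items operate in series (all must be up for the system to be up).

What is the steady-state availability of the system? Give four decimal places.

0.9980

A(peristaltic pump) = MTBF/(MTBF+MTTR) = 29740/(29740+51.5) = 0.998271
A(user-interface board) = MTBF/(MTBF+MTTR) = 28013/(28013+6.6) = 0.999764
Series availability: 0.998271 × 0.999764 = 0.9980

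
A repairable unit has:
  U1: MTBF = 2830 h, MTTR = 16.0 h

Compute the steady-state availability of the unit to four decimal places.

A(U1) = MTBF/(MTBF+MTTR) = 2830/(2830+16.0) = 0.9944

0.9944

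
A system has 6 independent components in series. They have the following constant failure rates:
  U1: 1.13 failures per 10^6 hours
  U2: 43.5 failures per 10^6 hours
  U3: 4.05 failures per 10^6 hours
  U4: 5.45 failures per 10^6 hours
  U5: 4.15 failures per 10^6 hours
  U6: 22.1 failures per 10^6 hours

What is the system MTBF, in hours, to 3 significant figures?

Series of exponential components: λ_sys = Σ λ_i
λ_sys = 0.00000113 + 0.0000435 + 0.00000405 + 0.00000545 + 0.00000415 + 0.0000221 = 8.0380e-05 /h
MTBF = 1 / λ_sys = 12400 h

12400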